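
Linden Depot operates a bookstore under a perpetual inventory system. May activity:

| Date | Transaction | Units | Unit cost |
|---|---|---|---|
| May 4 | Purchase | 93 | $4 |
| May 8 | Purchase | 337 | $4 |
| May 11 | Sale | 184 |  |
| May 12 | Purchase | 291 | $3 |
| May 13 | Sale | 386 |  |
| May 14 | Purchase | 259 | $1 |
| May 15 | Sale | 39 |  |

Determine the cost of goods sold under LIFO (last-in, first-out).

COGS = $2,028

May 11, 184 sold [LIFO — newest first]: 184 @ $4 = $736
May 13, 386 sold [LIFO — newest first]: 291 @ $3 + 95 @ $4 = $1,253
May 15, 39 sold [LIFO — newest first]: 39 @ $1 = $39
Total COGS = $736 + $1,253 + $39 = $2,028
Ending inventory: 93 @ $4 + 58 @ $4 + 220 @ $1 = $824
Check: goods available $2,852 = COGS $2,028 + ending $824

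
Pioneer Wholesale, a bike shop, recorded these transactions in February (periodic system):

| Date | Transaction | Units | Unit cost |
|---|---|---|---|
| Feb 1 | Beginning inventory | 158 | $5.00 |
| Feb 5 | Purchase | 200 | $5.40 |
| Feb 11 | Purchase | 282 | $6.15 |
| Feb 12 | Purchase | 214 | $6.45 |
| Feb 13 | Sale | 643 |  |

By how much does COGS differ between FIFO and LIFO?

FIFO COGS: 158 @ $5.00 + 200 @ $5.40 + 282 @ $6.15 + 3 @ $6.45 = $3,623.65
LIFO COGS: 214 @ $6.45 + 282 @ $6.15 + 147 @ $5.40 = $3,908.40
Difference = |$3,623.65 − $3,908.40| = $284.75

$284.75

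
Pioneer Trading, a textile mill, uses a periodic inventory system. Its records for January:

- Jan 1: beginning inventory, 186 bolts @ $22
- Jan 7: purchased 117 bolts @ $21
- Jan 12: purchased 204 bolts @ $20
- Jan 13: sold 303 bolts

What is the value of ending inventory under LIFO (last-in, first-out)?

Jan 13, 303 sold [LIFO — newest first]: 204 @ $20 + 99 @ $21 = $6,159
Ending inventory: 186 @ $22 + 18 @ $21 = $4,470

Ending inventory = $4,470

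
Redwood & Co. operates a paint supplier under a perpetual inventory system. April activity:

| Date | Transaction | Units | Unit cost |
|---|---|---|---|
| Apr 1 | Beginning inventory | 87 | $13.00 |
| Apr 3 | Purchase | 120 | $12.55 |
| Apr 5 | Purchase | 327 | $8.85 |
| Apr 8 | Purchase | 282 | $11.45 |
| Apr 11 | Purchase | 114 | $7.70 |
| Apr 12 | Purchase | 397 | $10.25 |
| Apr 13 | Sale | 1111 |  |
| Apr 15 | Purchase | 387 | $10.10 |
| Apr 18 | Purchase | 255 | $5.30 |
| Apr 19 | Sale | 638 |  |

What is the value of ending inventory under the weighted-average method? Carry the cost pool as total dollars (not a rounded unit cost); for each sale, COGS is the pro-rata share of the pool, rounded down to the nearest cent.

After Apr 1: 87 on hand, pool $1,131.00 (≈ $13.0000 each)
After Apr 3: 207 on hand, pool $2,637.00 (≈ $12.7391 each)
After Apr 5: 534 on hand, pool $5,530.95 (≈ $10.3576 each)
After Apr 8: 816 on hand, pool $8,759.85 (≈ $10.7351 each)
After Apr 11: 930 on hand, pool $9,637.65 (≈ $10.3631 each)
After Apr 12: 1327 on hand, pool $13,706.90 (≈ $10.3292 each)
Apr 13, sell 1111: 1111/1327 × $13,706.90 → $11,475.78
After Apr 15: 603 on hand, pool $6,139.82 (≈ $10.1821 each)
After Apr 18: 858 on hand, pool $7,491.32 (≈ $8.7311 each)
Apr 19, sell 638: 638/858 × $7,491.32 → $5,570.46
Total COGS = $11,475.78 + $5,570.46 = $17,046.24
Ending inventory (cost pool remaining) = $1,920.86
Check: goods available $18,967.10 = COGS $17,046.24 + ending $1,920.86

Ending inventory = $1,920.86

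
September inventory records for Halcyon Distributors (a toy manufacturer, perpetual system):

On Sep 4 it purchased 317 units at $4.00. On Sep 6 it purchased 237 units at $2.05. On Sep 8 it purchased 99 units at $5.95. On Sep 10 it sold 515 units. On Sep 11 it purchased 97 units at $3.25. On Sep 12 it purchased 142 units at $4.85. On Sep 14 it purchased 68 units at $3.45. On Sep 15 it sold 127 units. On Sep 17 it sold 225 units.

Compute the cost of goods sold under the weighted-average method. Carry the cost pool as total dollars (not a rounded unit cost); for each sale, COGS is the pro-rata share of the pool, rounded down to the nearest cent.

COGS = $3,219.12

After Sep 4: 317 on hand, pool $1,268.00 (≈ $4.0000 each)
After Sep 6: 554 on hand, pool $1,753.85 (≈ $3.1658 each)
After Sep 8: 653 on hand, pool $2,342.90 (≈ $3.5879 each)
Sep 10, sell 515: 515/653 × $2,342.90 → $1,847.76
After Sep 11: 235 on hand, pool $810.39 (≈ $3.4485 each)
After Sep 12: 377 on hand, pool $1,499.09 (≈ $3.9764 each)
After Sep 14: 445 on hand, pool $1,733.69 (≈ $3.8959 each)
Sep 15, sell 127: 127/445 × $1,733.69 → $494.78
Sep 17, sell 225: 225/318 × $1,238.91 → $876.58
Total COGS = $1,847.76 + $494.78 + $876.58 = $3,219.12
Ending inventory (cost pool remaining) = $362.33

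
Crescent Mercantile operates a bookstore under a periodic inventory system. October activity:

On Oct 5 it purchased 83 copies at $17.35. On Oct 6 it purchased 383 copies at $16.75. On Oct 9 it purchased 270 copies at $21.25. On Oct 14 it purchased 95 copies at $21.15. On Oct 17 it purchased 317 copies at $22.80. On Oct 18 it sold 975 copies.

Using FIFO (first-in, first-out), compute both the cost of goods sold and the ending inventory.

Oct 18, 975 sold [FIFO — oldest first]: 83 @ $17.35 + 383 @ $16.75 + 270 @ $21.25 + 95 @ $21.15 + 144 @ $22.80 = $18,885.25
Ending inventory: 173 @ $22.80 = $3,944.40
Check: goods available $22,829.65 = COGS $18,885.25 + ending $3,944.40

COGS = $18,885.25; ending inventory = $3,944.40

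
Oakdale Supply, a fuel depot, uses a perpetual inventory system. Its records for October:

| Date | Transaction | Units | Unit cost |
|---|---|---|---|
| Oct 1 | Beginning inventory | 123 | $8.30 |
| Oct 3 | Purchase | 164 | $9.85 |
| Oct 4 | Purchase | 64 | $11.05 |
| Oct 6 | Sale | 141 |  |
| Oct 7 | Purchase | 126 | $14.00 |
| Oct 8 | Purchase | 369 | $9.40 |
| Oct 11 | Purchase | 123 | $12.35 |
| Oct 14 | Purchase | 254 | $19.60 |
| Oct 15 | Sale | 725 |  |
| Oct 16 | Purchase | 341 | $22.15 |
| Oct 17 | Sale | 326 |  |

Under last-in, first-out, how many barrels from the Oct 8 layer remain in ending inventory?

21

Oct 6, 141 sold [LIFO — newest first]: 64 @ $11.05 + 77 @ $9.85 = $1,465.65
Oct 15, 725 sold [LIFO — newest first]: 254 @ $19.60 + 123 @ $12.35 + 348 @ $9.40 = $9,768.65
Oct 17, 326 sold [LIFO — newest first]: 326 @ $22.15 = $7,220.90
Total COGS = $1,465.65 + $9,768.65 + $7,220.90 = $18,455.20
Ending inventory: 123 @ $8.30 + 87 @ $9.85 + 126 @ $14.00 + 21 @ $9.40 + 15 @ $22.15 = $4,171.50
Check: goods available $22,626.70 = COGS $18,455.20 + ending $4,171.50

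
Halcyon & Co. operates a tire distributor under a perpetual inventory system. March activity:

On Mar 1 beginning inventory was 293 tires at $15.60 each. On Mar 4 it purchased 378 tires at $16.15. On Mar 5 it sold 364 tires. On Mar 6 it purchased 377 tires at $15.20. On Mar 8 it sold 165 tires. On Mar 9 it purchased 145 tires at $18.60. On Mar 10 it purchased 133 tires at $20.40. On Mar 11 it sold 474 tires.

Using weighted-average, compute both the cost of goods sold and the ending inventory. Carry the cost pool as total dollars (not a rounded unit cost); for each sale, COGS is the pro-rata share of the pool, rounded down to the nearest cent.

COGS = $16,359.40; ending inventory = $5,456.70

After Mar 1: 293 on hand, pool $4,570.80 (≈ $15.6000 each)
After Mar 4: 671 on hand, pool $10,675.50 (≈ $15.9098 each)
Mar 5, sell 364: 364/671 × $10,675.50 → $5,791.18
After Mar 6: 684 on hand, pool $10,614.72 (≈ $15.5186 each)
Mar 8, sell 165: 165/684 × $10,614.72 → $2,560.56
After Mar 9: 664 on hand, pool $10,751.16 (≈ $16.1915 each)
After Mar 10: 797 on hand, pool $13,464.36 (≈ $16.8938 each)
Mar 11, sell 474: 474/797 × $13,464.36 → $8,007.66
Total COGS = $5,791.18 + $2,560.56 + $8,007.66 = $16,359.40
Ending inventory (cost pool remaining) = $5,456.70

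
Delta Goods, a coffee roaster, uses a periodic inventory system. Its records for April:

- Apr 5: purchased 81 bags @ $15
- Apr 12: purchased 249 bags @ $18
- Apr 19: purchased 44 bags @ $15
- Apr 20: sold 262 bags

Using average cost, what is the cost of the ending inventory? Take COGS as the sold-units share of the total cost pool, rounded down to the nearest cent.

Ending inventory = $1,903.71

Apr 20, sell 262: 262/374 × $6,357.00 → $4,453.29
Ending inventory (cost pool remaining) = $1,903.71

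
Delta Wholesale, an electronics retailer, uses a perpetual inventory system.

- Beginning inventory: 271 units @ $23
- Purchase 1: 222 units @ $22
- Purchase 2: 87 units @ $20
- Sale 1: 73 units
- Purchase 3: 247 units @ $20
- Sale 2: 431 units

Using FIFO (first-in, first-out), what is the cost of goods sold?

Sale 1 (73) [FIFO — oldest first]: 73 @ $23 = $1,679
Sale 2 (431) [FIFO — oldest first]: 198 @ $23 + 222 @ $22 + 11 @ $20 = $9,658
Total COGS = $1,679 + $9,658 = $11,337
Ending inventory: 76 @ $20 + 247 @ $20 = $6,460

COGS = $11,337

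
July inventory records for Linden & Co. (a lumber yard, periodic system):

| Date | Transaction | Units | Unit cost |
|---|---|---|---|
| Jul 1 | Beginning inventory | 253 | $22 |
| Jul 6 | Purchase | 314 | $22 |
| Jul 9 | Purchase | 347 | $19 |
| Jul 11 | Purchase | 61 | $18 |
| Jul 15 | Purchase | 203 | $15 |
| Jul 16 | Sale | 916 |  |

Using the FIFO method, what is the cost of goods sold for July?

Jul 16, 916 sold [FIFO — oldest first]: 253 @ $22 + 314 @ $22 + 347 @ $19 + 2 @ $18 = $19,103
Ending inventory: 59 @ $18 + 203 @ $15 = $4,107

COGS = $19,103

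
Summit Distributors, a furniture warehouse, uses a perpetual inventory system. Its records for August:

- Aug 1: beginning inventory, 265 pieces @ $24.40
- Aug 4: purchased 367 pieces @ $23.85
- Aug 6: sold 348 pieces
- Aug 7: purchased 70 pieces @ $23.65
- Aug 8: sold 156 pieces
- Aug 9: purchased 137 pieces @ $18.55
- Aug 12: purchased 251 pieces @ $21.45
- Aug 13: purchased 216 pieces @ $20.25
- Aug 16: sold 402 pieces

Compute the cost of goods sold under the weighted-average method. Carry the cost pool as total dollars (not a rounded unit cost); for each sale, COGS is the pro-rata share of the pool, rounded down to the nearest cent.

COGS = $20,669.80

After Aug 1: 265 on hand, pool $6,466.00 (≈ $24.4000 each)
After Aug 4: 632 on hand, pool $15,218.95 (≈ $24.0806 each)
Aug 6, sell 348: 348/632 × $15,218.95 → $8,380.05
After Aug 7: 354 on hand, pool $8,494.40 (≈ $23.9955 each)
Aug 8, sell 156: 156/354 × $8,494.40 → $3,743.29
After Aug 9: 335 on hand, pool $7,292.46 (≈ $21.7685 each)
After Aug 12: 586 on hand, pool $12,676.41 (≈ $21.6321 each)
After Aug 13: 802 on hand, pool $17,050.41 (≈ $21.2599 each)
Aug 16, sell 402: 402/802 × $17,050.41 → $8,546.46
Total COGS = $8,380.05 + $3,743.29 + $8,546.46 = $20,669.80
Ending inventory (cost pool remaining) = $8,503.95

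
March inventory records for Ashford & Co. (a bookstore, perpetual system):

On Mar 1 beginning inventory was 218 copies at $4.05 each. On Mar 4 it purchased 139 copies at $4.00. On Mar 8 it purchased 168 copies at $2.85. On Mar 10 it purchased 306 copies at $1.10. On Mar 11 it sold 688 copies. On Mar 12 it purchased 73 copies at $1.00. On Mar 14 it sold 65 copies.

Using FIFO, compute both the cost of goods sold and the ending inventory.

COGS = $2,168.50; ending inventory = $158.80

Mar 11, 688 sold [FIFO — oldest first]: 218 @ $4.05 + 139 @ $4.00 + 168 @ $2.85 + 163 @ $1.10 = $2,097.00
Mar 14, 65 sold [FIFO — oldest first]: 65 @ $1.10 = $71.50
Total COGS = $2,097.00 + $71.50 = $2,168.50
Ending inventory: 78 @ $1.10 + 73 @ $1.00 = $158.80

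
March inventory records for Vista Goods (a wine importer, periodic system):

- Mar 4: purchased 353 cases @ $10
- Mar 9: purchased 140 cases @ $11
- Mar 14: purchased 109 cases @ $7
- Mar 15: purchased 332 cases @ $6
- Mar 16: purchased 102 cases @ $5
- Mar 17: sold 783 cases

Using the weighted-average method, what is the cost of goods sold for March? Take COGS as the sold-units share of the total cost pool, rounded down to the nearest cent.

Mar 17, sell 783: 783/1036 × $8,335.00 → $6,299.52
Ending inventory (cost pool remaining) = $2,035.48

COGS = $6,299.52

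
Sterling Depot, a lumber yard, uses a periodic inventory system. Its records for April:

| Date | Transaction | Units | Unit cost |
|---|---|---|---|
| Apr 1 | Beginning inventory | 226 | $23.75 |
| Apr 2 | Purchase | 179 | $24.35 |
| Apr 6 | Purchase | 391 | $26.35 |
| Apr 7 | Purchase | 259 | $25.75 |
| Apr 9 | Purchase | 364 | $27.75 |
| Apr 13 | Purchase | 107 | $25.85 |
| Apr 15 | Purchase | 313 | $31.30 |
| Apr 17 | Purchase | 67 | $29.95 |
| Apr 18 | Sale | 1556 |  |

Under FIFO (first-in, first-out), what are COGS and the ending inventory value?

Apr 18, 1556 sold [FIFO — oldest first]: 226 @ $23.75 + 179 @ $24.35 + 391 @ $26.35 + 259 @ $25.75 + 364 @ $27.75 + 107 @ $25.85 + 30 @ $31.30 = $40,504.20
Ending inventory: 283 @ $31.30 + 67 @ $29.95 = $10,864.55
Check: goods available $51,368.75 = COGS $40,504.20 + ending $10,864.55

COGS = $40,504.20; ending inventory = $10,864.55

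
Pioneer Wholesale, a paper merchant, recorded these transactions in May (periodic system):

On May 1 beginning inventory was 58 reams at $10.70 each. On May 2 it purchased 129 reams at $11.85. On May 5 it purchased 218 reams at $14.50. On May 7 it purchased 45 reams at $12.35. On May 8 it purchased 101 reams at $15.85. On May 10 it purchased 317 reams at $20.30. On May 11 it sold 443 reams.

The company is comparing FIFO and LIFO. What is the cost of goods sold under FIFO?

FIFO COGS: 58 @ $10.70 + 129 @ $11.85 + 218 @ $14.50 + 38 @ $12.35 = $5,779.55
LIFO COGS: 317 @ $20.30 + 101 @ $15.85 + 25 @ $12.35 = $8,344.70

COGS = $5,779.55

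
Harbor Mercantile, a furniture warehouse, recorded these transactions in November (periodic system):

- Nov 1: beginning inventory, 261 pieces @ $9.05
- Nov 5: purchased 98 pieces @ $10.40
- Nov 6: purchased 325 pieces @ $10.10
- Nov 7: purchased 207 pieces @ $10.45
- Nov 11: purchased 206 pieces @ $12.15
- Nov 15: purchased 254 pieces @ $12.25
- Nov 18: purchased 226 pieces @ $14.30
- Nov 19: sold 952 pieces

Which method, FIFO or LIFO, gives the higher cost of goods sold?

LIFO

FIFO COGS: 261 @ $9.05 + 98 @ $10.40 + 325 @ $10.10 + 207 @ $10.45 + 61 @ $12.15 = $9,568.05
LIFO COGS: 226 @ $14.30 + 254 @ $12.25 + 206 @ $12.15 + 207 @ $10.45 + 59 @ $10.10 = $11,605.25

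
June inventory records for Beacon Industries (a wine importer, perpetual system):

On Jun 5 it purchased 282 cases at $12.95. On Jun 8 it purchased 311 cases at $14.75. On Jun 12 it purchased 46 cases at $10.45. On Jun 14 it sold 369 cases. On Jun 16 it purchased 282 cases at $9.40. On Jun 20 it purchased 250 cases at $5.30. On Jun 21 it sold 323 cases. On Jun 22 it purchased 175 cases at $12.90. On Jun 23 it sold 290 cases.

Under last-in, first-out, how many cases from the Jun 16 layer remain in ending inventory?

Jun 14, 369 sold [LIFO — newest first]: 46 @ $10.45 + 311 @ $14.75 + 12 @ $12.95 = $5,223.35
Jun 21, 323 sold [LIFO — newest first]: 250 @ $5.30 + 73 @ $9.40 = $2,011.20
Jun 23, 290 sold [LIFO — newest first]: 175 @ $12.90 + 115 @ $9.40 = $3,338.50
Total COGS = $5,223.35 + $2,011.20 + $3,338.50 = $10,573.05
Ending inventory: 270 @ $12.95 + 94 @ $9.40 = $4,380.10
Check: goods available $14,953.15 = COGS $10,573.05 + ending $4,380.10

94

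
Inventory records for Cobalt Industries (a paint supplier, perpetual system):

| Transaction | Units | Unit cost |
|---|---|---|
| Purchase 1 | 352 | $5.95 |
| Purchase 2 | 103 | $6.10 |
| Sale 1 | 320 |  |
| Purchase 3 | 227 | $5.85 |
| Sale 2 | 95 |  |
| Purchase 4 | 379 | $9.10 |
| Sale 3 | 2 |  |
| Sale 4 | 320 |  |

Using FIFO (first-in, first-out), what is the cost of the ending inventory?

Ending inventory = $2,948.40

Sale 1 (320) [FIFO — oldest first]: 320 @ $5.95 = $1,904.00
Sale 2 (95) [FIFO — oldest first]: 32 @ $5.95 + 63 @ $6.10 = $574.70
Sale 3 (2) [FIFO — oldest first]: 2 @ $6.10 = $12.20
Sale 4 (320) [FIFO — oldest first]: 38 @ $6.10 + 227 @ $5.85 + 55 @ $9.10 = $2,060.25
Total COGS = $1,904.00 + $574.70 + $12.20 + $2,060.25 = $4,551.15
Ending inventory: 324 @ $9.10 = $2,948.40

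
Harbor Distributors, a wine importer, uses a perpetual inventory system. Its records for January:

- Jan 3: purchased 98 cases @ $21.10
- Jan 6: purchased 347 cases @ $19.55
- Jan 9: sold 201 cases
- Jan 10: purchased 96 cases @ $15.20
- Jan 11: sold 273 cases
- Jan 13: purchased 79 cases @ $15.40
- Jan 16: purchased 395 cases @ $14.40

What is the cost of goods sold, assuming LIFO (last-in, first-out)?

COGS = $8,897.15

Jan 9, 201 sold [LIFO — newest first]: 201 @ $19.55 = $3,929.55
Jan 11, 273 sold [LIFO — newest first]: 96 @ $15.20 + 146 @ $19.55 + 31 @ $21.10 = $4,967.60
Total COGS = $3,929.55 + $4,967.60 = $8,897.15
Ending inventory: 67 @ $21.10 + 79 @ $15.40 + 395 @ $14.40 = $8,318.30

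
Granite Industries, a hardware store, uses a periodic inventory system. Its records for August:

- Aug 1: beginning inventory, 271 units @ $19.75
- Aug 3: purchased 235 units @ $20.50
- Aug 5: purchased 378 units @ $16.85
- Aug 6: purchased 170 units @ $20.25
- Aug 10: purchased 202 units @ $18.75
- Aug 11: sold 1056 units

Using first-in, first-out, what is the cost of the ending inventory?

Ending inventory = $3,750.00

Aug 11, 1056 sold [FIFO — oldest first]: 271 @ $19.75 + 235 @ $20.50 + 378 @ $16.85 + 170 @ $20.25 + 2 @ $18.75 = $20,019.05
Ending inventory: 200 @ $18.75 = $3,750.00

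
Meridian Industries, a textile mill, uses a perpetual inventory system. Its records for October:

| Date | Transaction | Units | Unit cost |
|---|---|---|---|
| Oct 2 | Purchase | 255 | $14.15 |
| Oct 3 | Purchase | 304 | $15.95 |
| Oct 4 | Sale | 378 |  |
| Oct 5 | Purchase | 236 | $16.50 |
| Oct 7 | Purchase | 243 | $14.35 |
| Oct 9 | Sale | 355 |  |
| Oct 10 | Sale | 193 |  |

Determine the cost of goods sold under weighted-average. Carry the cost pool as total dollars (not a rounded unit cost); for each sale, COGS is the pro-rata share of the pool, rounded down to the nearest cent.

After Oct 2: 255 on hand, pool $3,608.25 (≈ $14.1500 each)
After Oct 3: 559 on hand, pool $8,457.05 (≈ $15.1289 each)
Oct 4, sell 378: 378/559 × $8,457.05 → $5,718.72
After Oct 5: 417 on hand, pool $6,632.33 (≈ $15.9049 each)
After Oct 7: 660 on hand, pool $10,119.38 (≈ $15.3324 each)
Oct 9, sell 355: 355/660 × $10,119.38 → $5,442.99
Oct 10, sell 193: 193/305 × $4,676.39 → $2,959.15
Total COGS = $5,718.72 + $5,442.99 + $2,959.15 = $14,120.86
Ending inventory (cost pool remaining) = $1,717.24

COGS = $14,120.86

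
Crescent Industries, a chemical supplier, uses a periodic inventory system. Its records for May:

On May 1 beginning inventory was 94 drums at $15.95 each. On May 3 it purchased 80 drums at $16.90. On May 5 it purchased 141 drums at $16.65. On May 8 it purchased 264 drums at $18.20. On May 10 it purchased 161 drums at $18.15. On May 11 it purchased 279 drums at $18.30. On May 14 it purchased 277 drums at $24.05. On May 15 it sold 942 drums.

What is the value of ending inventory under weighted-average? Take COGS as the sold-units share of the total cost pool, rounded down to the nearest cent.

Ending inventory = $6,744.98

May 15, sell 942: 942/1296 × $24,693.45 → $17,948.47
Ending inventory (cost pool remaining) = $6,744.98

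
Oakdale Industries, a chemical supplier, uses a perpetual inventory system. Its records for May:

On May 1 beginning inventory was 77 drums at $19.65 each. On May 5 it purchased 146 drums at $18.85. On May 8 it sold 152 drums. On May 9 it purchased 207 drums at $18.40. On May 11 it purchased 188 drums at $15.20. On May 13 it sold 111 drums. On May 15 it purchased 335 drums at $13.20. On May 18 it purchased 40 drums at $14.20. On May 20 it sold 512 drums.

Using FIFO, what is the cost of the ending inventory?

May 8, 152 sold [FIFO — oldest first]: 77 @ $19.65 + 75 @ $18.85 = $2,926.80
May 13, 111 sold [FIFO — oldest first]: 71 @ $18.85 + 40 @ $18.40 = $2,074.35
May 20, 512 sold [FIFO — oldest first]: 167 @ $18.40 + 188 @ $15.20 + 157 @ $13.20 = $8,002.80
Total COGS = $2,926.80 + $2,074.35 + $8,002.80 = $13,003.95
Ending inventory: 178 @ $13.20 + 40 @ $14.20 = $2,917.60
Check: goods available $15,921.55 = COGS $13,003.95 + ending $2,917.60

Ending inventory = $2,917.60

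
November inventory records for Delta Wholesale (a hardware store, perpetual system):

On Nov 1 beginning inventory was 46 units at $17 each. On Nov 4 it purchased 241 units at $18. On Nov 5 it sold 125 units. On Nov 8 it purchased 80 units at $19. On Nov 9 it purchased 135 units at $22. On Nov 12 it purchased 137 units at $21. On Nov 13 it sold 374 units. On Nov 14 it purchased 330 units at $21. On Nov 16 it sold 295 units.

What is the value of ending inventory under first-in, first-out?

Nov 5, 125 sold [FIFO — oldest first]: 46 @ $17 + 79 @ $18 = $2,204
Nov 13, 374 sold [FIFO — oldest first]: 162 @ $18 + 80 @ $19 + 132 @ $22 = $7,340
Nov 16, 295 sold [FIFO — oldest first]: 3 @ $22 + 137 @ $21 + 155 @ $21 = $6,198
Total COGS = $2,204 + $7,340 + $6,198 = $15,742
Ending inventory: 175 @ $21 = $3,675

Ending inventory = $3,675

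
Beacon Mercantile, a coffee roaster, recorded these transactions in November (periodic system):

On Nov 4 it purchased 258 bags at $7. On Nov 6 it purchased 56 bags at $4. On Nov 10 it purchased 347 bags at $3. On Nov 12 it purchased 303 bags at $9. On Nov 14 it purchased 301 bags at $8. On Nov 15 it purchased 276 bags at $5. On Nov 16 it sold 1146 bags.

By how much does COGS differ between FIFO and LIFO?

FIFO COGS: 258 @ $7 + 56 @ $4 + 347 @ $3 + 303 @ $9 + 182 @ $8 = $7,254
LIFO COGS: 276 @ $5 + 301 @ $8 + 303 @ $9 + 266 @ $3 = $7,313
Difference = |$7,254 − $7,313| = $59

$59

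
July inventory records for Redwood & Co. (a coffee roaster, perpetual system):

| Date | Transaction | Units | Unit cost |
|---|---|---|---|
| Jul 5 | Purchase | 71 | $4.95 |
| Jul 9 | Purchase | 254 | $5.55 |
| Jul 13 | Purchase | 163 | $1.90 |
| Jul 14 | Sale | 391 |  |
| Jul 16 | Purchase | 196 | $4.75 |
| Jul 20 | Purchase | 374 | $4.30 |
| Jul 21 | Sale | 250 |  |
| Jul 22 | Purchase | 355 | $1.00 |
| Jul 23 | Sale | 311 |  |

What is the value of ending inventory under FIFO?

Ending inventory = $810.80

Jul 14, 391 sold [FIFO — oldest first]: 71 @ $4.95 + 254 @ $5.55 + 66 @ $1.90 = $1,886.55
Jul 21, 250 sold [FIFO — oldest first]: 97 @ $1.90 + 153 @ $4.75 = $911.05
Jul 23, 311 sold [FIFO — oldest first]: 43 @ $4.75 + 268 @ $4.30 = $1,356.65
Total COGS = $1,886.55 + $911.05 + $1,356.65 = $4,154.25
Ending inventory: 106 @ $4.30 + 355 @ $1.00 = $810.80
Check: goods available $4,965.05 = COGS $4,154.25 + ending $810.80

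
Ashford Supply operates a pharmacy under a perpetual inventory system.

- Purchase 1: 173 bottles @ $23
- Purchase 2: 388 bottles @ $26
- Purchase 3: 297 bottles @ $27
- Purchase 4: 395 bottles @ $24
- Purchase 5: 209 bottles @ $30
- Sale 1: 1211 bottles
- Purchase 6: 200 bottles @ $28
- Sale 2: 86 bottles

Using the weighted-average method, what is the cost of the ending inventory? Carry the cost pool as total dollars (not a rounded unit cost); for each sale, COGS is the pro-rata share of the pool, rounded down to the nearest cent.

After Purchase 1: 173 on hand, pool $3,979.00 (≈ $23.0000 each)
After Purchase 2: 561 on hand, pool $14,067.00 (≈ $25.0749 each)
After Purchase 3: 858 on hand, pool $22,086.00 (≈ $25.7413 each)
After Purchase 4: 1253 on hand, pool $31,566.00 (≈ $25.1923 each)
After Purchase 5: 1462 on hand, pool $37,836.00 (≈ $25.8796 each)
Sale 1, sell 1211: 1211/1462 × $37,836.00 → $31,340.21
After Purchase 6: 451 on hand, pool $12,095.79 (≈ $26.8199 each)
Sale 2, sell 86: 86/451 × $12,095.79 → $2,306.51
Total COGS = $31,340.21 + $2,306.51 = $33,646.72
Ending inventory (cost pool remaining) = $9,789.28

Ending inventory = $9,789.28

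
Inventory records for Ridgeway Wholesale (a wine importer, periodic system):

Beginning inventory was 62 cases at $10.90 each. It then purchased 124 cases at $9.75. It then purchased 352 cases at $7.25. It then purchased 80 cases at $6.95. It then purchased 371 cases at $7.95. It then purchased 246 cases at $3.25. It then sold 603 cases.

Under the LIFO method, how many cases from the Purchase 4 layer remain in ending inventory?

14

Sale 1 (603) [LIFO — newest first]: 246 @ $3.25 + 357 @ $7.95 = $3,637.65
Ending inventory: 62 @ $10.90 + 124 @ $9.75 + 352 @ $7.25 + 80 @ $6.95 + 14 @ $7.95 = $5,104.10
Check: goods available $8,741.75 = COGS $3,637.65 + ending $5,104.10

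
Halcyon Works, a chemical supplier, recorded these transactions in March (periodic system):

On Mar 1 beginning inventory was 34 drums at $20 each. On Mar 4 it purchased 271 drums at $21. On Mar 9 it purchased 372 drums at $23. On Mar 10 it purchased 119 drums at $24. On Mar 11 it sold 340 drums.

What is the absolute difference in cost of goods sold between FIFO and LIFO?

$763

FIFO COGS: 34 @ $20 + 271 @ $21 + 35 @ $23 = $7,176
LIFO COGS: 119 @ $24 + 221 @ $23 = $7,939
Difference = |$7,176 − $7,939| = $763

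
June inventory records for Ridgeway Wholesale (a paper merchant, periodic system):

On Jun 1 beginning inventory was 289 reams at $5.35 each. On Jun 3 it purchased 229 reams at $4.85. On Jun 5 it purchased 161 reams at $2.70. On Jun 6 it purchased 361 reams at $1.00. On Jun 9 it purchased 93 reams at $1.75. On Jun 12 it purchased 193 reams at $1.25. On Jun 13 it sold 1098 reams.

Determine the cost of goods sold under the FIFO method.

Jun 13, 1098 sold [FIFO — oldest first]: 289 @ $5.35 + 229 @ $4.85 + 161 @ $2.70 + 361 @ $1.00 + 58 @ $1.75 = $3,554.00
Ending inventory: 35 @ $1.75 + 193 @ $1.25 = $302.50
Check: goods available $3,856.50 = COGS $3,554.00 + ending $302.50

COGS = $3,554.00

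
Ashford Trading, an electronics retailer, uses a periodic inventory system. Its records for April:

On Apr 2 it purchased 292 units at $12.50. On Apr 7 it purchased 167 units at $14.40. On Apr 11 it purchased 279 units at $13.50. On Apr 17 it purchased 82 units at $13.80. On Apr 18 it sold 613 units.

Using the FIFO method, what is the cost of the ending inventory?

Ending inventory = $2,819.10

Apr 18, 613 sold [FIFO — oldest first]: 292 @ $12.50 + 167 @ $14.40 + 154 @ $13.50 = $8,133.80
Ending inventory: 125 @ $13.50 + 82 @ $13.80 = $2,819.10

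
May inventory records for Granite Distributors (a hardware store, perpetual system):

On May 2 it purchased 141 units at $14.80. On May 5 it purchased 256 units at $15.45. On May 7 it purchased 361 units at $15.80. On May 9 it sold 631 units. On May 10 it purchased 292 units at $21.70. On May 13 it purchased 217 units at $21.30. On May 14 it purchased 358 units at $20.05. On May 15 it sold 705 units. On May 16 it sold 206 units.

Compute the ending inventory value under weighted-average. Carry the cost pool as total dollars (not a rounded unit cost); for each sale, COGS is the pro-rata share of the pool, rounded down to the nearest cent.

Ending inventory = $1,678.74

After May 2: 141 on hand, pool $2,086.80 (≈ $14.8000 each)
After May 5: 397 on hand, pool $6,042.00 (≈ $15.2191 each)
After May 7: 758 on hand, pool $11,745.80 (≈ $15.4958 each)
May 9, sell 631: 631/758 × $11,745.80 → $9,777.83
After May 10: 419 on hand, pool $8,304.37 (≈ $19.8195 each)
After May 13: 636 on hand, pool $12,926.47 (≈ $20.3246 each)
After May 14: 994 on hand, pool $20,104.37 (≈ $20.2257 each)
May 15, sell 705: 705/994 × $20,104.37 → $14,259.13
May 16, sell 206: 206/289 × $5,845.24 → $4,166.50
Total COGS = $9,777.83 + $14,259.13 + $4,166.50 = $28,203.46
Ending inventory (cost pool remaining) = $1,678.74
Check: goods available $29,882.20 = COGS $28,203.46 + ending $1,678.74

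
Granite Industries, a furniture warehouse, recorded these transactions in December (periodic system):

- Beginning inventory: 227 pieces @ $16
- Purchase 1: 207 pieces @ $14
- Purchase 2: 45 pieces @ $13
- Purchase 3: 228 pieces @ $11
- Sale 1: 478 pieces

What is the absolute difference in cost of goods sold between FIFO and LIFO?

FIFO COGS: 227 @ $16 + 207 @ $14 + 44 @ $13 = $7,102
LIFO COGS: 228 @ $11 + 45 @ $13 + 205 @ $14 = $5,963
Difference = |$7,102 − $5,963| = $1,139

$1,139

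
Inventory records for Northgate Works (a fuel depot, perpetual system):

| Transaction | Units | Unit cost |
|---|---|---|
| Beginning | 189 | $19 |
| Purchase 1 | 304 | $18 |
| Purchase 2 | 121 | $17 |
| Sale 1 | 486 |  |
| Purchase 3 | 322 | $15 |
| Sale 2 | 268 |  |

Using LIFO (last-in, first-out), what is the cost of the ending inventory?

Sale 1 (486) [LIFO — newest first]: 121 @ $17 + 304 @ $18 + 61 @ $19 = $8,688
Sale 2 (268) [LIFO — newest first]: 268 @ $15 = $4,020
Total COGS = $8,688 + $4,020 = $12,708
Ending inventory: 128 @ $19 + 54 @ $15 = $3,242
Check: goods available $15,950 = COGS $12,708 + ending $3,242

Ending inventory = $3,242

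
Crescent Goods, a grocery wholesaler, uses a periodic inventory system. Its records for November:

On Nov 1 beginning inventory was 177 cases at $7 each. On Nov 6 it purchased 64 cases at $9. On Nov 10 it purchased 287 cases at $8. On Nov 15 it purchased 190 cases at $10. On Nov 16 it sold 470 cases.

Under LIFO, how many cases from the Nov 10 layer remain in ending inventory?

Nov 16, 470 sold [LIFO — newest first]: 190 @ $10 + 280 @ $8 = $4,140
Ending inventory: 177 @ $7 + 64 @ $9 + 7 @ $8 = $1,871

7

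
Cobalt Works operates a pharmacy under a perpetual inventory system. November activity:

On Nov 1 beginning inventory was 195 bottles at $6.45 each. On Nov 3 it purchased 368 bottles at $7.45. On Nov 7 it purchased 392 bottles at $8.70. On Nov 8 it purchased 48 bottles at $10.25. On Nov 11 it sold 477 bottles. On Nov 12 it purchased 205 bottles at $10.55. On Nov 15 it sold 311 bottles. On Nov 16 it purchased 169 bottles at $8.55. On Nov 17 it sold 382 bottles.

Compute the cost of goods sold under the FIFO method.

Nov 11, 477 sold [FIFO — oldest first]: 195 @ $6.45 + 282 @ $7.45 = $3,358.65
Nov 15, 311 sold [FIFO — oldest first]: 86 @ $7.45 + 225 @ $8.70 = $2,598.20
Nov 17, 382 sold [FIFO — oldest first]: 167 @ $8.70 + 48 @ $10.25 + 167 @ $10.55 = $3,706.75
Total COGS = $3,358.65 + $2,598.20 + $3,706.75 = $9,663.60
Ending inventory: 38 @ $10.55 + 169 @ $8.55 = $1,845.85
Check: goods available $11,509.45 = COGS $9,663.60 + ending $1,845.85

COGS = $9,663.60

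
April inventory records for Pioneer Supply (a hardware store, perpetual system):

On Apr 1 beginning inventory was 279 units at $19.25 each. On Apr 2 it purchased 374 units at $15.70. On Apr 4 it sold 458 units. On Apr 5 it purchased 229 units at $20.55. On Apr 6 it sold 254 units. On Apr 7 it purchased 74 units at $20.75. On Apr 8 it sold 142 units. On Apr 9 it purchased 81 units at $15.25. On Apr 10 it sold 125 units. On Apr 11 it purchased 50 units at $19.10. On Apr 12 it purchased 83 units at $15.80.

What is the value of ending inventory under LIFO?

Apr 4, 458 sold [LIFO — newest first]: 374 @ $15.70 + 84 @ $19.25 = $7,488.80
Apr 6, 254 sold [LIFO — newest first]: 229 @ $20.55 + 25 @ $19.25 = $5,187.20
Apr 8, 142 sold [LIFO — newest first]: 74 @ $20.75 + 68 @ $19.25 = $2,844.50
Apr 10, 125 sold [LIFO — newest first]: 81 @ $15.25 + 44 @ $19.25 = $2,082.25
Total COGS = $7,488.80 + $5,187.20 + $2,844.50 + $2,082.25 = $17,602.75
Ending inventory: 58 @ $19.25 + 50 @ $19.10 + 83 @ $15.80 = $3,382.90

Ending inventory = $3,382.90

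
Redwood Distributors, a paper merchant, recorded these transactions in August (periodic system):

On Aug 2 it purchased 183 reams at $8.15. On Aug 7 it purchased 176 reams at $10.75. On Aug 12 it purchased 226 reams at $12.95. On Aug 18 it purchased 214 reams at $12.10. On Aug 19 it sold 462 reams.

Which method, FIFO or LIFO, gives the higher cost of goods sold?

FIFO COGS: 183 @ $8.15 + 176 @ $10.75 + 103 @ $12.95 = $4,717.30
LIFO COGS: 214 @ $12.10 + 226 @ $12.95 + 22 @ $10.75 = $5,752.60

LIFO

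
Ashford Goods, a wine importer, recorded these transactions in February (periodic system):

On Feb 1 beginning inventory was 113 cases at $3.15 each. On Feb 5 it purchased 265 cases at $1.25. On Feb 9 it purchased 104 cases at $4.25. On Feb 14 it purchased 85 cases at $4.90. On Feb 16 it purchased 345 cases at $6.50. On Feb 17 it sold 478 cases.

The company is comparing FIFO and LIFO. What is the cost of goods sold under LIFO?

FIFO COGS: 113 @ $3.15 + 265 @ $1.25 + 100 @ $4.25 = $1,112.20
LIFO COGS: 345 @ $6.50 + 85 @ $4.90 + 48 @ $4.25 = $2,863.00

COGS = $2,863.00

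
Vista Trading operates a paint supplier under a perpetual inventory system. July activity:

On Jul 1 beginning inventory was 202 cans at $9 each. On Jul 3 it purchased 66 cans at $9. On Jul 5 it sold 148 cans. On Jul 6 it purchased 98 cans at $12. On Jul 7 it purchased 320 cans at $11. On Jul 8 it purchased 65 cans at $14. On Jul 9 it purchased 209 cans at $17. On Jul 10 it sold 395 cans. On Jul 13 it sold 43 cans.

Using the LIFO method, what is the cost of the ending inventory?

Jul 5, 148 sold [LIFO — newest first]: 66 @ $9 + 82 @ $9 = $1,332
Jul 10, 395 sold [LIFO — newest first]: 209 @ $17 + 65 @ $14 + 121 @ $11 = $5,794
Jul 13, 43 sold [LIFO — newest first]: 43 @ $11 = $473
Total COGS = $1,332 + $5,794 + $473 = $7,599
Ending inventory: 120 @ $9 + 98 @ $12 + 156 @ $11 = $3,972
Check: goods available $11,571 = COGS $7,599 + ending $3,972

Ending inventory = $3,972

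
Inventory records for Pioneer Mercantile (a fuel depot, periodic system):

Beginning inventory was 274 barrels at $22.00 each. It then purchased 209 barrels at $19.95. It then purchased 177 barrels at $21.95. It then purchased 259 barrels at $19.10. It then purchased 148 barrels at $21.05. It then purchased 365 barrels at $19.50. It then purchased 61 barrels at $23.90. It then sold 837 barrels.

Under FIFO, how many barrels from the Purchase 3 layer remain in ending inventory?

82

Sale 1 (837) [FIFO — oldest first]: 274 @ $22.00 + 209 @ $19.95 + 177 @ $21.95 + 177 @ $19.10 = $17,463.40
Ending inventory: 82 @ $19.10 + 148 @ $21.05 + 365 @ $19.50 + 61 @ $23.90 = $13,257.00
Check: goods available $30,720.40 = COGS $17,463.40 + ending $13,257.00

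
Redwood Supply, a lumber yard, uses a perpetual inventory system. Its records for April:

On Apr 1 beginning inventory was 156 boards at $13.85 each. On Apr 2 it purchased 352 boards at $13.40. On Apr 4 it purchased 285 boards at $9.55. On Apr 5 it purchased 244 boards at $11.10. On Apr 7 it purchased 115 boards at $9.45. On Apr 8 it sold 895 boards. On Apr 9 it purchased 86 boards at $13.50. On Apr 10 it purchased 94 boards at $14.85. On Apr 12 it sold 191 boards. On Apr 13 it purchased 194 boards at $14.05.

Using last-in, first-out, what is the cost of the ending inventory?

Apr 8, 895 sold [LIFO — newest first]: 115 @ $9.45 + 244 @ $11.10 + 285 @ $9.55 + 251 @ $13.40 = $9,880.30
Apr 12, 191 sold [LIFO — newest first]: 94 @ $14.85 + 86 @ $13.50 + 11 @ $13.40 = $2,704.30
Total COGS = $9,880.30 + $2,704.30 = $12,584.60
Ending inventory: 156 @ $13.85 + 90 @ $13.40 + 194 @ $14.05 = $6,092.30
Check: goods available $18,676.90 = COGS $12,584.60 + ending $6,092.30

Ending inventory = $6,092.30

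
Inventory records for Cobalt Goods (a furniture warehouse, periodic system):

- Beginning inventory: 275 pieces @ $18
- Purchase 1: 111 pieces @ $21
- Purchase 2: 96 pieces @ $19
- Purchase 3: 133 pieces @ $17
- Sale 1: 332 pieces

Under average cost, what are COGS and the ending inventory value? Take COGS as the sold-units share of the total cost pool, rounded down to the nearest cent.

COGS = $6,135.79; ending inventory = $5,230.21

Sale 1, sell 332: 332/615 × $11,366.00 → $6,135.79
Ending inventory (cost pool remaining) = $5,230.21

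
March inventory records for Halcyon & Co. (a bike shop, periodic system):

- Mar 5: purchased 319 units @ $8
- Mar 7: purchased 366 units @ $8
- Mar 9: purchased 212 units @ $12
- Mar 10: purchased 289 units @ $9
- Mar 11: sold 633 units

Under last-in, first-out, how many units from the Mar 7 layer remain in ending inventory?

234

Mar 11, 633 sold [LIFO — newest first]: 289 @ $9 + 212 @ $12 + 132 @ $8 = $6,201
Ending inventory: 319 @ $8 + 234 @ $8 = $4,424
Check: goods available $10,625 = COGS $6,201 + ending $4,424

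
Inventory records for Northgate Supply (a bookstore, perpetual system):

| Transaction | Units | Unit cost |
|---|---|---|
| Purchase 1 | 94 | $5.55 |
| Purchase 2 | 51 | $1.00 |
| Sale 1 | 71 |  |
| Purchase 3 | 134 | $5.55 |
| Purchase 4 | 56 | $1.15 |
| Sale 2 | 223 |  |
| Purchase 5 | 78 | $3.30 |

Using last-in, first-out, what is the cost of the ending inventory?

Ending inventory = $484.95

Sale 1 (71) [LIFO — newest first]: 51 @ $1.00 + 20 @ $5.55 = $162.00
Sale 2 (223) [LIFO — newest first]: 56 @ $1.15 + 134 @ $5.55 + 33 @ $5.55 = $991.25
Total COGS = $162.00 + $991.25 = $1,153.25
Ending inventory: 41 @ $5.55 + 78 @ $3.30 = $484.95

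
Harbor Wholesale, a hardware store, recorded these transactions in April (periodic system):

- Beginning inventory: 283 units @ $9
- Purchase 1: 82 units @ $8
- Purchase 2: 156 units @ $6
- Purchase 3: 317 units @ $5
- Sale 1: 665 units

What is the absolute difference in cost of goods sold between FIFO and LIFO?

$692

FIFO COGS: 283 @ $9 + 82 @ $8 + 156 @ $6 + 144 @ $5 = $4,859
LIFO COGS: 317 @ $5 + 156 @ $6 + 82 @ $8 + 110 @ $9 = $4,167
Difference = |$4,859 − $4,167| = $692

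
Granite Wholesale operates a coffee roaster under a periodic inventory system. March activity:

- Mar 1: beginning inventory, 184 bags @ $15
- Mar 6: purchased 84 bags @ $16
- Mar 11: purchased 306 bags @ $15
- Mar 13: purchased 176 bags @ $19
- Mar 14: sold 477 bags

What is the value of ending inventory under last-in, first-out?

Ending inventory = $4,179

Mar 14, 477 sold [LIFO — newest first]: 176 @ $19 + 301 @ $15 = $7,859
Ending inventory: 184 @ $15 + 84 @ $16 + 5 @ $15 = $4,179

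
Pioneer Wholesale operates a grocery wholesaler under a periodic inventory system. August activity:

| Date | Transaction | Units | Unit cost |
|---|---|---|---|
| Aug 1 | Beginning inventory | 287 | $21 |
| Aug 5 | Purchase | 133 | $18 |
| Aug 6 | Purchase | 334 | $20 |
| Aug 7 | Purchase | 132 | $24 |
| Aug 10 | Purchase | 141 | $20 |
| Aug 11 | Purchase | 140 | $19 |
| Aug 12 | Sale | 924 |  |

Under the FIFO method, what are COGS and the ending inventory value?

Aug 12, 924 sold [FIFO — oldest first]: 287 @ $21 + 133 @ $18 + 334 @ $20 + 132 @ $24 + 38 @ $20 = $19,029
Ending inventory: 103 @ $20 + 140 @ $19 = $4,720
Check: goods available $23,749 = COGS $19,029 + ending $4,720

COGS = $19,029; ending inventory = $4,720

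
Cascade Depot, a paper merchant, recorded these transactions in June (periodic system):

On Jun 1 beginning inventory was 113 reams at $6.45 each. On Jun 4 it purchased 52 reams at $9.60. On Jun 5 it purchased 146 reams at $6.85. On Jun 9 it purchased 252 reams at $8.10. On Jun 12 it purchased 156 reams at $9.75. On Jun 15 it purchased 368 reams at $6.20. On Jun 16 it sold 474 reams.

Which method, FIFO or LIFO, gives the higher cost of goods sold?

FIFO

FIFO COGS: 113 @ $6.45 + 52 @ $9.60 + 146 @ $6.85 + 163 @ $8.10 = $3,548.45
LIFO COGS: 368 @ $6.20 + 106 @ $9.75 = $3,315.10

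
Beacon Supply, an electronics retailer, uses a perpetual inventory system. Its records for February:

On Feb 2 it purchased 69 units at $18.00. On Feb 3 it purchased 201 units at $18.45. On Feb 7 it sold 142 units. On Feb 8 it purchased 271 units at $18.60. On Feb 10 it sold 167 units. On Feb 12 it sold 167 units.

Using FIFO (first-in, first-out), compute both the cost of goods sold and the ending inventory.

Feb 7, 142 sold [FIFO — oldest first]: 69 @ $18.00 + 73 @ $18.45 = $2,588.85
Feb 10, 167 sold [FIFO — oldest first]: 128 @ $18.45 + 39 @ $18.60 = $3,087.00
Feb 12, 167 sold [FIFO — oldest first]: 167 @ $18.60 = $3,106.20
Total COGS = $2,588.85 + $3,087.00 + $3,106.20 = $8,782.05
Ending inventory: 65 @ $18.60 = $1,209.00

COGS = $8,782.05; ending inventory = $1,209.00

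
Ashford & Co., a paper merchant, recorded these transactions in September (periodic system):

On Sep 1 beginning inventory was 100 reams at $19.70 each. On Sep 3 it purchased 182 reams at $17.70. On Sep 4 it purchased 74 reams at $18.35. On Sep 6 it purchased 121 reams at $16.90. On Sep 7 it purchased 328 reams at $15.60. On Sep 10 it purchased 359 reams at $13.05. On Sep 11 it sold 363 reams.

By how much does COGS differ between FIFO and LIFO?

$1,920.25

FIFO COGS: 100 @ $19.70 + 182 @ $17.70 + 74 @ $18.35 + 7 @ $16.90 = $6,667.60
LIFO COGS: 359 @ $13.05 + 4 @ $15.60 = $4,747.35
Difference = |$6,667.60 − $4,747.35| = $1,920.25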